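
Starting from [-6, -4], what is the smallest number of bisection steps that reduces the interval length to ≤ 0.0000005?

22

Width after n steps is 2/2^n. Need 2^n ≥ 2/0.0000005 = 4000000.
2^21 = 2097152 < 4000000 ≤ 2^22 = 4194304, so n = 22.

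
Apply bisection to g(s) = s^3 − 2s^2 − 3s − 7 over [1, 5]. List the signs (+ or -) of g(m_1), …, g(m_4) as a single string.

-++-

m = 3, g(m) = -7 (−); new bracket [3, 5]
m = 4, g(m) = 13 (+); new bracket [3, 4]
m = 3.5, g(m) = 0.875 (+); new bracket [3, 3.5]
m = 3.25, g(m) = -3.5469 (−); new bracket [3.25, 3.5]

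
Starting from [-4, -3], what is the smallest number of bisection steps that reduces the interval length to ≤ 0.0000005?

21

Width after n steps is 1/2^n. Need 2^n ≥ 1/0.0000005 = 2000000.
2^20 = 1048576 < 2000000 ≤ 2^21 = 2097152, so n = 21.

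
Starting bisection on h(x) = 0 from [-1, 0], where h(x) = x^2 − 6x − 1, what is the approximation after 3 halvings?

x = -0.5 gives h = 2.25, positive; keep [-0.5, 0]
x = -0.25 gives h = 0.5625, positive; keep [-0.25, 0]
x = -0.125 gives h = -0.234375, negative; keep [-0.25, -0.125]

-0.125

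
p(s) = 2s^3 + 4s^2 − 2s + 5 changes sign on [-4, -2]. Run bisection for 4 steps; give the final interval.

midpoint -3: p = -7 < 0 → [-3, -2]
midpoint -2.5: p = 3.75 > 0 → [-3, -2.5]
midpoint -2.75: p = -0.84375 < 0 → [-2.75, -2.5]
midpoint -2.625: p = 1.6367 > 0 → [-2.75, -2.625]

[-2.75, -2.625]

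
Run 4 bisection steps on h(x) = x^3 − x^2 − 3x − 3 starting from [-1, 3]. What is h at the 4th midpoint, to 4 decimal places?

1.9844

x = 1 gives h = -6, negative; keep [1, 3]
x = 2 gives h = -5, negative; keep [2, 3]
x = 2.5 gives h = -1.125, negative; keep [2.5, 3]
x = 2.75 gives h = 1.9844, positive; keep [2.5, 2.75]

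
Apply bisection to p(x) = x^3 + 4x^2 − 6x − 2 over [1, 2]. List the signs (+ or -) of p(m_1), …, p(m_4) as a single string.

+--+

p(1.5) = 1.375 > 0, so the root lies in [1, 1.5]
p(1.25) = -1.296875 < 0, so the root lies in [1.25, 1.5]
p(1.375) = -0.087891 < 0, so the root lies in [1.375, 1.5]
p(1.4375) = 0.6111 > 0, so the root lies in [1.375, 1.4375]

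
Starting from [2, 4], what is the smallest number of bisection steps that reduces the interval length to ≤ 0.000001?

21

Width after n steps is 2/2^n. Need 2^n ≥ 2/0.000001 = 2000000.
2^20 = 1048576 < 2000000 ≤ 2^21 = 2097152, so n = 21.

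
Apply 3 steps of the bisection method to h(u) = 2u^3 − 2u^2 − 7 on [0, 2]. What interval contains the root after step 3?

midpoint 1: h = -7 < 0 → [1, 2]
midpoint 1.5: h = -4.75 < 0 → [1.5, 2]
midpoint 1.75: h = -2.40625 < 0 → [1.75, 2]

[1.75, 2]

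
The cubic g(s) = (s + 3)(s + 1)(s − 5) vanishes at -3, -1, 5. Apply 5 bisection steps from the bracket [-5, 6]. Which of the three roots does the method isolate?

5

midpoint 0.5: g = -23.625 < 0 → [0.5, 6]
midpoint 3.25: g = -46.484375 < 0 → [3.25, 6]
midpoint 4.625: g = -16.083984 < 0 → [4.625, 6]
midpoint 5.3125: g = 16.3977 > 0 → [4.625, 5.3125]
midpoint 4.96875: g = -1.4864 < 0 → [4.96875, 5.3125]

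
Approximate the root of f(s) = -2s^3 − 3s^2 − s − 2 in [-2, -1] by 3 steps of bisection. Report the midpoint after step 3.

-1.625

m = -1.5, f(m) = -0.5 (−); new bracket [-2, -1.5]
m = -1.75, f(m) = 1.28125 (+); new bracket [-1.75, -1.5]
m = -1.625, f(m) = 0.285156 (+); new bracket [-1.625, -1.5]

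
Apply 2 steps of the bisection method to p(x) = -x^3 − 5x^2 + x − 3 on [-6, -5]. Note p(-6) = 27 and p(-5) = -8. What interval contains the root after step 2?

[-5.5, -5.25]

midpoint -5.5: p = 6.625 > 0 → [-5.5, -5]
midpoint -5.25: p = -1.359375 < 0 → [-5.5, -5.25]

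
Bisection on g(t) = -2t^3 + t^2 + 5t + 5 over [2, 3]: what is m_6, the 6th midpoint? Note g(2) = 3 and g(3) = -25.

m = 2.5, g(m) = -7.5 (−); new bracket [2, 2.5]
m = 2.25, g(m) = -1.46875 (−); new bracket [2, 2.25]
m = 2.125, g(m) = 0.949219 (+); new bracket [2.125, 2.25]
m = 2.1875, g(m) = -0.2124 (−); new bracket [2.125, 2.1875]
m = 2.15625, g(m) = 0.3801 (+); new bracket [2.15625, 2.1875]
m = 2.171875, g(m) = 0.0868 (+); new bracket [2.171875, 2.1875]

2.171875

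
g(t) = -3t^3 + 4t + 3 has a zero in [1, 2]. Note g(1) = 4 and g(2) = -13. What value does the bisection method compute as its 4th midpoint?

midpoint 1.5: g = -1.125 < 0 → [1, 1.5]
midpoint 1.25: g = 2.140625 > 0 → [1.25, 1.5]
midpoint 1.375: g = 0.701172 > 0 → [1.375, 1.5]
midpoint 1.4375: g = -0.1614 < 0 → [1.375, 1.4375]

1.4375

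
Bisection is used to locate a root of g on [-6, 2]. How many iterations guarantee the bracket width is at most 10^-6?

Width after n steps is 8/2^n. Need 2^n ≥ 8/10^-6 = 8000000.
2^22 = 4194304 < 8000000 ≤ 2^23 = 8388608, so n = 23.

23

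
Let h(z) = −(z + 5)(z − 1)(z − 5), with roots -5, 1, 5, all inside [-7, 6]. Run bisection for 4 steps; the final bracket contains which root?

h(-0.5) = -37.125 < 0, so the root lies in [-7, -0.5]
h(-3.75) = -51.953125 < 0, so the root lies in [-7, -3.75]
h(-5.375) = 24.802734 > 0, so the root lies in [-5.375, -3.75]
h(-4.5625) = -23.2712 < 0, so the root lies in [-5.375, -4.5625]

-5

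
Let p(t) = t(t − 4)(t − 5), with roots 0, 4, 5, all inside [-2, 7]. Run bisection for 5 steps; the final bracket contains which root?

t = 2.5 gives p = 9.375, positive; keep [-2, 2.5]
t = 0.25 gives p = 4.453125, positive; keep [-2, 0.25]
t = -0.875 gives p = -25.060547, negative; keep [-0.875, 0.25]
t = -0.3125 gives p = -7.1594, negative; keep [-0.3125, 0.25]
t = -0.03125 gives p = -0.6338, negative; keep [-0.03125, 0.25]

0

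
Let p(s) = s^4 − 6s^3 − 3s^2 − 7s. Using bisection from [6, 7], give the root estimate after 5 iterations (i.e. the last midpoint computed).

p(6.5) = -34.9375 < 0, so the root lies in [6.5, 7]
p(6.75) = 46.722656 > 0, so the root lies in [6.5, 6.75]
p(6.625) = 3.687744 > 0, so the root lies in [6.5, 6.625]
p(6.5625) = -16.1611 < 0, so the root lies in [6.5625, 6.625]
p(6.59375) = -6.3726 < 0, so the root lies in [6.59375, 6.625]

6.59375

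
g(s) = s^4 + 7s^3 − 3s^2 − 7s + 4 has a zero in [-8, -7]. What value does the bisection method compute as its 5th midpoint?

m = -7.5, g(m) = 98.6875 (+); new bracket [-7.5, -7]
m = -7.25, g(m) = -7.667969 (−); new bracket [-7.5, -7.25]
m = -7.375, g(m) = 42.877197 (+); new bracket [-7.375, -7.25]
m = -7.3125, g(m) = 16.9629 (+); new bracket [-7.3125, -7.25]
m = -7.28125, g(m) = 4.4891 (+); new bracket [-7.28125, -7.25]

-7.28125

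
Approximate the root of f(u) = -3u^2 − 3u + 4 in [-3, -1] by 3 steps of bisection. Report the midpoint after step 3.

-1.75

u = -2 gives f = -2, negative; keep [-2, -1]
u = -1.5 gives f = 1.75, positive; keep [-2, -1.5]
u = -1.75 gives f = 0.0625, positive; keep [-2, -1.75]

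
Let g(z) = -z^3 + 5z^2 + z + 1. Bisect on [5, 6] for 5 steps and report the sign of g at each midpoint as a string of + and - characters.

midpoint 5.5: g = -8.625 < 0 → [5, 5.5]
midpoint 5.25: g = -0.640625 < 0 → [5, 5.25]
midpoint 5.125: g = 2.841797 > 0 → [5.125, 5.25]
midpoint 5.1875: g = 1.1418 > 0 → [5.1875, 5.25]
midpoint 5.21875: g = 0.261 > 0 → [5.21875, 5.25]

--+++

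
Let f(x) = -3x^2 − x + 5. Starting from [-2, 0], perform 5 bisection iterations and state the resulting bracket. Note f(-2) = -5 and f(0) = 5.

[-1.5, -1.4375]

x = -1 gives f = 3, positive; keep [-2, -1]
x = -1.5 gives f = -0.25, negative; keep [-1.5, -1]
x = -1.25 gives f = 1.5625, positive; keep [-1.5, -1.25]
x = -1.375 gives f = 0.7031, positive; keep [-1.5, -1.375]
x = -1.4375 gives f = 0.2383, positive; keep [-1.5, -1.4375]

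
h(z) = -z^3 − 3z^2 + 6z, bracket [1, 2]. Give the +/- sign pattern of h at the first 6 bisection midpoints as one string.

-+-+++

m = 1.5, h(m) = -1.125 (−); new bracket [1, 1.5]
m = 1.25, h(m) = 0.859375 (+); new bracket [1.25, 1.5]
m = 1.375, h(m) = -0.021484 (−); new bracket [1.25, 1.375]
m = 1.3125, h(m) = 0.446 (+); new bracket [1.3125, 1.375]
m = 1.34375, h(m) = 0.2191 (+); new bracket [1.34375, 1.375]
m = 1.359375, h(m) = 0.1006 (+); new bracket [1.359375, 1.375]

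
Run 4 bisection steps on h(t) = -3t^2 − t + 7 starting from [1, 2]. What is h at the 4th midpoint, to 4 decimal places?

0.5195

h(1.5) = -1.25 < 0, so the root lies in [1, 1.5]
h(1.25) = 1.0625 > 0, so the root lies in [1.25, 1.5]
h(1.375) = -0.046875 < 0, so the root lies in [1.25, 1.375]
h(1.3125) = 0.5195 > 0, so the root lies in [1.3125, 1.375]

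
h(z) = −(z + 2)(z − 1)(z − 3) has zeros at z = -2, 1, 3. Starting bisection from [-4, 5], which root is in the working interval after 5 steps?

m = 0.5, h(m) = -3.125 (−); new bracket [-4, 0.5]
m = -1.75, h(m) = -3.265625 (−); new bracket [-4, -1.75]
m = -2.875, h(m) = 19.919922 (+); new bracket [-2.875, -1.75]
m = -2.3125, h(m) = 5.4993 (+); new bracket [-2.3125, -1.75]
m = -2.03125, h(m) = 0.4766 (+); new bracket [-2.03125, -1.75]

-2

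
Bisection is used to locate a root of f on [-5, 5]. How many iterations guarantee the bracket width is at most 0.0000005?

Width after n steps is 10/2^n. Need 2^n ≥ 10/0.0000005 = 20000000.
2^24 = 16777216 < 20000000 ≤ 2^25 = 33554432, so n = 25.

25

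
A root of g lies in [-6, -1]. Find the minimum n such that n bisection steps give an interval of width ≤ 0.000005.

Width after n steps is 5/2^n. Need 2^n ≥ 5/0.000005 = 1000000.
2^19 = 524288 < 1000000 ≤ 2^20 = 1048576, so n = 20.

20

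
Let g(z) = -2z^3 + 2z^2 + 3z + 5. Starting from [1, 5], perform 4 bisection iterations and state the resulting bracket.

z = 3 gives g = -22, negative; keep [1, 3]
z = 2 gives g = 3, positive; keep [2, 3]
z = 2.5 gives g = -6.25, negative; keep [2, 2.5]
z = 2.25 gives g = -0.9062, negative; keep [2, 2.25]

[2, 2.25]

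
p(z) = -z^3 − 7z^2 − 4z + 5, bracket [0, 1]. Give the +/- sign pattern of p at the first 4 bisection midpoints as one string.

p(0.5) = 1.125 > 0, so the root lies in [0.5, 1]
p(0.75) = -2.359375 < 0, so the root lies in [0.5, 0.75]
p(0.625) = -0.478516 < 0, so the root lies in [0.5, 0.625]
p(0.5625) = 0.3572 > 0, so the root lies in [0.5625, 0.625]

+--+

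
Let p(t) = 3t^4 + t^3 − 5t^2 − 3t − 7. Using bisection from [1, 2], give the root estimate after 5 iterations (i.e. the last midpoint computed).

midpoint 1.5: p = -4.1875 < 0 → [1.5, 2]
midpoint 1.75: p = 5.933594 > 0 → [1.5, 1.75]
midpoint 1.625: p = 0.131592 > 0 → [1.5, 1.625]
midpoint 1.5625: p = -2.1984 < 0 → [1.5625, 1.625]
midpoint 1.59375: p = -1.0779 < 0 → [1.59375, 1.625]

1.59375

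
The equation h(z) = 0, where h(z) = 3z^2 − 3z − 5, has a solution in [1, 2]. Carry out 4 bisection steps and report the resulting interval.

[1.875, 1.9375]

m = 1.5, h(m) = -2.75 (−); new bracket [1.5, 2]
m = 1.75, h(m) = -1.0625 (−); new bracket [1.75, 2]
m = 1.875, h(m) = -0.078125 (−); new bracket [1.875, 2]
m = 1.9375, h(m) = 0.4492 (+); new bracket [1.875, 1.9375]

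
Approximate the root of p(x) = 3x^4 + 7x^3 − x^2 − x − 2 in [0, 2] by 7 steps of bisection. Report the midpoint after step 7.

m = 1, p(m) = 6 (+); new bracket [0, 1]
m = 0.5, p(m) = -1.6875 (−); new bracket [0.5, 1]
m = 0.75, p(m) = 0.589844 (+); new bracket [0.5, 0.75]
m = 0.625, p(m) = -0.8489 (−); new bracket [0.625, 0.75]
m = 0.6875, p(m) = -0.2153 (−); new bracket [0.6875, 0.75]
m = 0.71875, p(m) = 0.1644 (+); new bracket [0.6875, 0.71875]
m = 0.703125, p(m) = -0.031 (−); new bracket [0.703125, 0.71875]

0.703125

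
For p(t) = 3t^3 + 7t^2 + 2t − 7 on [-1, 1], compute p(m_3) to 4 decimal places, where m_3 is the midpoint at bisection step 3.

m = 0, p(m) = -7 (−); new bracket [0, 1]
m = 0.5, p(m) = -3.875 (−); new bracket [0.5, 1]
m = 0.75, p(m) = -0.296875 (−); new bracket [0.75, 1]

-0.2969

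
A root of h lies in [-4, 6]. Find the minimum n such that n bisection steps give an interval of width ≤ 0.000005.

21

Width after n steps is 10/2^n. Need 2^n ≥ 10/0.000005 = 2000000.
2^20 = 1048576 < 2000000 ≤ 2^21 = 2097152, so n = 21.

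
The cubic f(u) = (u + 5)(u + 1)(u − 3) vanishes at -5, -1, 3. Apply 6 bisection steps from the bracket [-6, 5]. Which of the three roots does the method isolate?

u = -0.5 gives f = -7.875, negative; keep [-0.5, 5]
u = 2.25 gives f = -17.671875, negative; keep [2.25, 5]
u = 3.625 gives f = 24.931641, positive; keep [2.25, 3.625]
u = 2.9375 gives f = -1.9534, negative; keep [2.9375, 3.625]
u = 3.28125 gives f = 9.9715, positive; keep [2.9375, 3.28125]
u = 3.109375 gives f = 3.6449, positive; keep [2.9375, 3.109375]

3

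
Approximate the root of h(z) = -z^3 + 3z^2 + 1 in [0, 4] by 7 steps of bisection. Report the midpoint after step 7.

m = 2, h(m) = 5 (+); new bracket [2, 4]
m = 3, h(m) = 1 (+); new bracket [3, 4]
m = 3.5, h(m) = -5.125 (−); new bracket [3, 3.5]
m = 3.25, h(m) = -1.6406 (−); new bracket [3, 3.25]
m = 3.125, h(m) = -0.2207 (−); new bracket [3, 3.125]
m = 3.0625, h(m) = 0.4138 (+); new bracket [3.0625, 3.125]
m = 3.09375, h(m) = 0.1027 (+); new bracket [3.09375, 3.125]

3.09375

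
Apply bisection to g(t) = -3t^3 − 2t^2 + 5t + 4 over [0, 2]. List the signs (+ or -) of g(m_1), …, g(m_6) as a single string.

m = 1, g(m) = 4 (+); new bracket [1, 2]
m = 1.5, g(m) = -3.125 (−); new bracket [1, 1.5]
m = 1.25, g(m) = 1.265625 (+); new bracket [1.25, 1.5]
m = 1.375, g(m) = -0.7051 (−); new bracket [1.25, 1.375]
m = 1.3125, g(m) = 0.3342 (+); new bracket [1.3125, 1.375]
m = 1.34375, g(m) = -0.1717 (−); new bracket [1.3125, 1.34375]

+-+-+-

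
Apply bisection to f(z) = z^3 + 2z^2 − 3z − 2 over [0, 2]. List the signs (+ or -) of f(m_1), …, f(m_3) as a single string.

-+-

z = 1 gives f = -2, negative; keep [1, 2]
z = 1.5 gives f = 1.375, positive; keep [1, 1.5]
z = 1.25 gives f = -0.671875, negative; keep [1.25, 1.5]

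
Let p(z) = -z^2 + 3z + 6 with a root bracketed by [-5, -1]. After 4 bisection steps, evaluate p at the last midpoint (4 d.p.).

z = -3 gives p = -12, negative; keep [-3, -1]
z = -2 gives p = -4, negative; keep [-2, -1]
z = -1.5 gives p = -0.75, negative; keep [-1.5, -1]
z = -1.25 gives p = 0.6875, positive; keep [-1.5, -1.25]

0.6875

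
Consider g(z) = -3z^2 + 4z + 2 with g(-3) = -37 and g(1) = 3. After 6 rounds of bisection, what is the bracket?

midpoint -1: g = -5 < 0 → [-1, 1]
midpoint 0: g = 2 > 0 → [-1, 0]
midpoint -0.5: g = -0.75 < 0 → [-0.5, 0]
midpoint -0.25: g = 0.8125 > 0 → [-0.5, -0.25]
midpoint -0.375: g = 0.0781 > 0 → [-0.5, -0.375]
midpoint -0.4375: g = -0.3242 < 0 → [-0.4375, -0.375]

[-0.4375, -0.375]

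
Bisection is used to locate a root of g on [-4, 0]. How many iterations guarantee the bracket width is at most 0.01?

9

Width after n steps is 4/2^n. Need 2^n ≥ 4/0.01 = 400.
2^8 = 256 < 400 ≤ 2^9 = 512, so n = 9.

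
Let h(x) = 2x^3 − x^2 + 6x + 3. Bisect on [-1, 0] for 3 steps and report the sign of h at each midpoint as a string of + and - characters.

-++

m = -0.5, h(m) = -0.5 (−); new bracket [-0.5, 0]
m = -0.25, h(m) = 1.40625 (+); new bracket [-0.5, -0.25]
m = -0.375, h(m) = 0.503906 (+); new bracket [-0.5, -0.375]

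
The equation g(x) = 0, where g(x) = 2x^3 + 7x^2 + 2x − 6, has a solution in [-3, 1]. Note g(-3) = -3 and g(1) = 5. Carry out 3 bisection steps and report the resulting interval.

midpoint -1: g = -3 < 0 → [-1, 1]
midpoint 0: g = -6 < 0 → [0, 1]
midpoint 0.5: g = -3 < 0 → [0.5, 1]

[0.5, 1]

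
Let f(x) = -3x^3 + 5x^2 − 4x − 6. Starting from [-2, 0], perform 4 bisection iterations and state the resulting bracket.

[-0.75, -0.625]

midpoint -1: f = 6 > 0 → [-1, 0]
midpoint -0.5: f = -2.375 < 0 → [-1, -0.5]
midpoint -0.75: f = 1.078125 > 0 → [-0.75, -0.5]
midpoint -0.625: f = -0.8145 < 0 → [-0.75, -0.625]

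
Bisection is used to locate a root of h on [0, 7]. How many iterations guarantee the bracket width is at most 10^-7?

27

Width after n steps is 7/2^n. Need 2^n ≥ 7/10^-7 = 70000000.
2^26 = 67108864 < 70000000 ≤ 2^27 = 134217728, so n = 27.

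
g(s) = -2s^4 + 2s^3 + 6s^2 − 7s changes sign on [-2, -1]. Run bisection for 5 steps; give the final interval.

midpoint -1.5: g = 7.125 > 0 → [-2, -1.5]
midpoint -1.75: g = 1.148438 > 0 → [-2, -1.75]
midpoint -1.875: g = -3.684082 < 0 → [-1.875, -1.75]
midpoint -1.8125: g = -1.0948 < 0 → [-1.8125, -1.75]
midpoint -1.78125: g = 0.0686 > 0 → [-1.8125, -1.78125]

[-1.8125, -1.78125]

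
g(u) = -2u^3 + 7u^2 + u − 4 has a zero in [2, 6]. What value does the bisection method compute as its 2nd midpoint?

3

u = 4 gives g = -16, negative; keep [2, 4]
u = 3 gives g = 8, positive; keep [3, 4]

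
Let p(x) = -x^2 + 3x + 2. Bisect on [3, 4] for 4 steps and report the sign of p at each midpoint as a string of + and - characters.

x = 3.5 gives p = 0.25, positive; keep [3.5, 4]
x = 3.75 gives p = -0.8125, negative; keep [3.5, 3.75]
x = 3.625 gives p = -0.265625, negative; keep [3.5, 3.625]
x = 3.5625 gives p = -0.0039, negative; keep [3.5, 3.5625]

+---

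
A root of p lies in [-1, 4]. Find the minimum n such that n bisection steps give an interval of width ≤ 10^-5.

19

Width after n steps is 5/2^n. Need 2^n ≥ 5/10^-5 = 500000.
2^18 = 262144 < 500000 ≤ 2^19 = 524288, so n = 19.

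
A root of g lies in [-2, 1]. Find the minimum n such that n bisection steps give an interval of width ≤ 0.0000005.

23

Width after n steps is 3/2^n. Need 2^n ≥ 3/0.0000005 = 6000000.
2^22 = 4194304 < 6000000 ≤ 2^23 = 8388608, so n = 23.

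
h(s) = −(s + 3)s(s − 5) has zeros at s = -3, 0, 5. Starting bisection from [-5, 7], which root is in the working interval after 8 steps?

s = 1 gives h = 16, positive; keep [1, 7]
s = 4 gives h = 28, positive; keep [4, 7]
s = 5.5 gives h = -23.375, negative; keep [4, 5.5]
s = 4.75 gives h = 9.2031, positive; keep [4.75, 5.5]
s = 5.125 gives h = -5.2051, negative; keep [4.75, 5.125]
s = 4.9375 gives h = 2.4495, positive; keep [4.9375, 5.125]
s = 5.03125 gives h = -1.2627, negative; keep [4.9375, 5.03125]
s = 4.984375 gives h = 0.6218, positive; keep [4.984375, 5.03125]

5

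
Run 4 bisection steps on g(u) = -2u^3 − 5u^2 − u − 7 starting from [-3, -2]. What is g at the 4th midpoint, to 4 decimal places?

0.7563

u = -2.5 gives g = -4.5, negative; keep [-3, -2.5]
u = -2.75 gives g = -0.46875, negative; keep [-3, -2.75]
u = -2.875 gives g = 2.074219, positive; keep [-2.875, -2.75]
u = -2.8125 gives g = 0.7563, positive; keep [-2.8125, -2.75]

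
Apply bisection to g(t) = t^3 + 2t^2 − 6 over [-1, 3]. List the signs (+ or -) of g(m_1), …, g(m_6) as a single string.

-++-+-

midpoint 1: g = -3 < 0 → [1, 3]
midpoint 2: g = 10 > 0 → [1, 2]
midpoint 1.5: g = 1.875 > 0 → [1, 1.5]
midpoint 1.25: g = -0.9219 < 0 → [1.25, 1.5]
midpoint 1.375: g = 0.3809 > 0 → [1.25, 1.375]
midpoint 1.3125: g = -0.2937 < 0 → [1.3125, 1.375]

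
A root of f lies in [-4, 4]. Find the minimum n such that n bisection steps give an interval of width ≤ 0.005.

11

Width after n steps is 8/2^n. Need 2^n ≥ 8/0.005 = 1600.
2^10 = 1024 < 1600 ≤ 2^11 = 2048, so n = 11.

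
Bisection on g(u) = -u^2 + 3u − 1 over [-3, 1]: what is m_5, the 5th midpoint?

0.375

u = -1 gives g = -5, negative; keep [-1, 1]
u = 0 gives g = -1, negative; keep [0, 1]
u = 0.5 gives g = 0.25, positive; keep [0, 0.5]
u = 0.25 gives g = -0.3125, negative; keep [0.25, 0.5]
u = 0.375 gives g = -0.0156, negative; keep [0.375, 0.5]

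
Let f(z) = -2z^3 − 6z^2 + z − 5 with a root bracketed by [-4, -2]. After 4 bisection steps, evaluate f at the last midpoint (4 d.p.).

0.1680

midpoint -3: f = -8 < 0 → [-4, -3]
midpoint -3.5: f = 3.75 > 0 → [-3.5, -3]
midpoint -3.25: f = -2.96875 < 0 → [-3.5, -3.25]
midpoint -3.375: f = 0.168 > 0 → [-3.375, -3.25]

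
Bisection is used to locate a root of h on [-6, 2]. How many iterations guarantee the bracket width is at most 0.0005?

14

Width after n steps is 8/2^n. Need 2^n ≥ 8/0.0005 = 16000.
2^13 = 8192 < 16000 ≤ 2^14 = 16384, so n = 14.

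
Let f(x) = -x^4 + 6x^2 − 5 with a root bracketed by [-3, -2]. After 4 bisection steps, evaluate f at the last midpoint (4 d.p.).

0.8132

x = -2.5 gives f = -6.5625, negative; keep [-2.5, -2]
x = -2.25 gives f = -0.253906, negative; keep [-2.25, -2]
x = -2.125 gives f = 1.702881, positive; keep [-2.25, -2.125]
x = -2.1875 gives f = 0.8132, positive; keep [-2.25, -2.1875]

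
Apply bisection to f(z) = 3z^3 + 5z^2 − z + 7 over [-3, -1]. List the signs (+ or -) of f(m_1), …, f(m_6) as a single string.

midpoint -2: f = 5 > 0 → [-3, -2]
midpoint -2.5: f = -6.125 < 0 → [-2.5, -2]
midpoint -2.25: f = 0.390625 > 0 → [-2.5, -2.25]
midpoint -2.375: f = -2.6113 < 0 → [-2.375, -2.25]
midpoint -2.3125: f = -1.0486 < 0 → [-2.3125, -2.25]
midpoint -2.28125: f = -0.3138 < 0 → [-2.28125, -2.25]

+-+---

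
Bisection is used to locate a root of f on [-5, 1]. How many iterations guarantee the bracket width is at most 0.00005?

17

Width after n steps is 6/2^n. Need 2^n ≥ 6/0.00005 = 120000.
2^16 = 65536 < 120000 ≤ 2^17 = 131072, so n = 17.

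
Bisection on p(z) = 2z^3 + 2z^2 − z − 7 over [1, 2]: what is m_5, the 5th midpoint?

p(1.5) = 2.75 > 0, so the root lies in [1, 1.5]
p(1.25) = -1.21875 < 0, so the root lies in [1.25, 1.5]
p(1.375) = 0.605469 > 0, so the root lies in [1.25, 1.375]
p(1.3125) = -0.3452 < 0, so the root lies in [1.3125, 1.375]
p(1.34375) = 0.1203 > 0, so the root lies in [1.3125, 1.34375]

1.34375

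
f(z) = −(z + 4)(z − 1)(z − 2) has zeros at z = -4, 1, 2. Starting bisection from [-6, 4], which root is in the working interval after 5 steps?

m = -1, f(m) = -18 (−); new bracket [-6, -1]
m = -3.5, f(m) = -12.375 (−); new bracket [-6, -3.5]
m = -4.75, f(m) = 29.109375 (+); new bracket [-4.75, -3.5]
m = -4.125, f(m) = 3.9238 (+); new bracket [-4.125, -3.5]
m = -3.8125, f(m) = -5.2449 (−); new bracket [-4.125, -3.8125]

-4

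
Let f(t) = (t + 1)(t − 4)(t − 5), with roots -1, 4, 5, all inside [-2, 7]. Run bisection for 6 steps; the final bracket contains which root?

midpoint 2.5: f = 13.125 > 0 → [-2, 2.5]
midpoint 0.25: f = 22.265625 > 0 → [-2, 0.25]
midpoint -0.875: f = 3.580078 > 0 → [-2, -0.875]
midpoint -1.4375: f = -15.3142 < 0 → [-1.4375, -0.875]
midpoint -1.15625: f = -4.9599 < 0 → [-1.15625, -0.875]
midpoint -1.015625: f = -0.4714 < 0 → [-1.015625, -0.875]

-1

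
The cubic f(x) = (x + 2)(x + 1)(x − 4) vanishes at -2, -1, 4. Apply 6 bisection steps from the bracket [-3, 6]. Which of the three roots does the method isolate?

4

midpoint 1.5: f = -21.875 < 0 → [1.5, 6]
midpoint 3.75: f = -6.828125 < 0 → [3.75, 6]
midpoint 4.875: f = 35.341797 > 0 → [3.75, 4.875]
midpoint 4.3125: f = 10.4797 > 0 → [3.75, 4.3125]
midpoint 4.03125: f = 0.9483 > 0 → [3.75, 4.03125]
midpoint 3.890625: f = -3.151 < 0 → [3.890625, 4.03125]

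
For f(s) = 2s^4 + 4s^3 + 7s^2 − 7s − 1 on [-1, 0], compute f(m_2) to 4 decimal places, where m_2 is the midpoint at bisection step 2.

1.1328

f(-0.5) = 3.875 > 0, so the root lies in [-0.5, 0]
f(-0.25) = 1.132812 > 0, so the root lies in [-0.25, 0]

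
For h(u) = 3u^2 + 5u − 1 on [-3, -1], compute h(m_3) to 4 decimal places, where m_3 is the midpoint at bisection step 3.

-0.5625

h(-2) = 1 > 0, so the root lies in [-2, -1]
h(-1.5) = -1.75 < 0, so the root lies in [-2, -1.5]
h(-1.75) = -0.5625 < 0, so the root lies in [-2, -1.75]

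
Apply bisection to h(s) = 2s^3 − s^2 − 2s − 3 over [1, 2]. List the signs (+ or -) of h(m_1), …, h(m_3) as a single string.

m = 1.5, h(m) = -1.5 (−); new bracket [1.5, 2]
m = 1.75, h(m) = 1.15625 (+); new bracket [1.5, 1.75]
m = 1.625, h(m) = -0.308594 (−); new bracket [1.625, 1.75]

-+-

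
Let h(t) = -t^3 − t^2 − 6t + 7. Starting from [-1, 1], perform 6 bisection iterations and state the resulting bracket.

t = 0 gives h = 7, positive; keep [0, 1]
t = 0.5 gives h = 3.625, positive; keep [0.5, 1]
t = 0.75 gives h = 1.515625, positive; keep [0.75, 1]
t = 0.875 gives h = 0.3145, positive; keep [0.875, 1]
t = 0.9375 gives h = -0.3279, negative; keep [0.875, 0.9375]
t = 0.90625 gives h = -0.0031, negative; keep [0.875, 0.90625]

[0.875, 0.90625]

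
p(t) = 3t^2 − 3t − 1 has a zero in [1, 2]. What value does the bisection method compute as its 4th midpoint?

p(1.5) = 1.25 > 0, so the root lies in [1, 1.5]
p(1.25) = -0.0625 < 0, so the root lies in [1.25, 1.5]
p(1.375) = 0.546875 > 0, so the root lies in [1.25, 1.375]
p(1.3125) = 0.2305 > 0, so the root lies in [1.25, 1.3125]

1.3125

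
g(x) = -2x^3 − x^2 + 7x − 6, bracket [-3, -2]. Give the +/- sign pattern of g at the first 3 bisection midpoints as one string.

+--

g(-2.5) = 1.5 > 0, so the root lies in [-2.5, -2]
g(-2.25) = -4.03125 < 0, so the root lies in [-2.5, -2.25]
g(-2.375) = -1.472656 < 0, so the root lies in [-2.5, -2.375]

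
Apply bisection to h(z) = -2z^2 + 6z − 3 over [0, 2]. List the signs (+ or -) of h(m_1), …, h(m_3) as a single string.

m = 1, h(m) = 1 (+); new bracket [0, 1]
m = 0.5, h(m) = -0.5 (−); new bracket [0.5, 1]
m = 0.75, h(m) = 0.375 (+); new bracket [0.5, 0.75]

+-+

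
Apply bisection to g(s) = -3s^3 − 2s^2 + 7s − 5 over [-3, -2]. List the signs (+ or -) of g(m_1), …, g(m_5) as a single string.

s = -2.5 gives g = 11.875, positive; keep [-2.5, -2]
s = -2.25 gives g = 3.296875, positive; keep [-2.25, -2]
s = -2.125 gives g = -0.119141, negative; keep [-2.25, -2.125]
s = -2.1875 gives g = 1.5198, positive; keep [-2.1875, -2.125]
s = -2.15625 gives g = 0.6833, positive; keep [-2.15625, -2.125]

++-++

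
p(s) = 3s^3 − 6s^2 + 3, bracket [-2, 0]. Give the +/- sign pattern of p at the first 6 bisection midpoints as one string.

-+--++

s = -1 gives p = -6, negative; keep [-1, 0]
s = -0.5 gives p = 1.125, positive; keep [-1, -0.5]
s = -0.75 gives p = -1.640625, negative; keep [-0.75, -0.5]
s = -0.625 gives p = -0.0762, negative; keep [-0.625, -0.5]
s = -0.5625 gives p = 0.5676, positive; keep [-0.625, -0.5625]
s = -0.59375 gives p = 0.2568, positive; keep [-0.625, -0.59375]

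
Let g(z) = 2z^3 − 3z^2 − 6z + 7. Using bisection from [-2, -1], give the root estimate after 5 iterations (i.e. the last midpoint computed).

m = -1.5, g(m) = 2.5 (+); new bracket [-2, -1.5]
m = -1.75, g(m) = -2.40625 (−); new bracket [-1.75, -1.5]
m = -1.625, g(m) = 0.246094 (+); new bracket [-1.75, -1.625]
m = -1.6875, g(m) = -1.0288 (−); new bracket [-1.6875, -1.625]
m = -1.65625, g(m) = -0.3787 (−); new bracket [-1.65625, -1.625]

-1.65625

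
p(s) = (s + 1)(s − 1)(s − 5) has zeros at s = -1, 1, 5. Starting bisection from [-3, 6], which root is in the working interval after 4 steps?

5

midpoint 1.5: p = -4.375 < 0 → [1.5, 6]
midpoint 3.75: p = -16.328125 < 0 → [3.75, 6]
midpoint 4.875: p = -2.845703 < 0 → [4.875, 6]
midpoint 5.4375: p = 12.4978 > 0 → [4.875, 5.4375]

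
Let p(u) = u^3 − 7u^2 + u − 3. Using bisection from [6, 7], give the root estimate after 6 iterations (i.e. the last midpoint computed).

midpoint 6.5: p = -17.625 < 0 → [6.5, 7]
midpoint 6.75: p = -7.640625 < 0 → [6.75, 7]
midpoint 6.875: p = -2.033203 < 0 → [6.875, 7]
midpoint 6.9375: p = 0.9294 > 0 → [6.875, 6.9375]
midpoint 6.90625: p = -0.5653 < 0 → [6.90625, 6.9375]
midpoint 6.921875: p = 0.1787 > 0 → [6.90625, 6.921875]

6.921875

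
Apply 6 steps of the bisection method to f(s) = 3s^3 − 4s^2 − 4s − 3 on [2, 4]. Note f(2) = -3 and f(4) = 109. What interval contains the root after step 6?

m = 3, f(m) = 30 (+); new bracket [2, 3]
m = 2.5, f(m) = 8.875 (+); new bracket [2, 2.5]
m = 2.25, f(m) = 1.921875 (+); new bracket [2, 2.25]
m = 2.125, f(m) = -0.7754 (−); new bracket [2.125, 2.25]
m = 2.1875, f(m) = 0.512 (+); new bracket [2.125, 2.1875]
m = 2.15625, f(m) = -0.1468 (−); new bracket [2.15625, 2.1875]

[2.15625, 2.1875]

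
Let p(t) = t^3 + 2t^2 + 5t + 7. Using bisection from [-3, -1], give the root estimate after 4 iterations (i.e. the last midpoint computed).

p(-2) = -3 < 0, so the root lies in [-2, -1]
p(-1.5) = 0.625 > 0, so the root lies in [-2, -1.5]
p(-1.75) = -0.984375 < 0, so the root lies in [-1.75, -1.5]
p(-1.625) = -0.1348 < 0, so the root lies in [-1.625, -1.5]

-1.625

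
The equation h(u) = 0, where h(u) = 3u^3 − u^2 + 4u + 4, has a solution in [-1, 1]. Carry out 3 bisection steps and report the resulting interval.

[-0.75, -0.5]

h(0) = 4 > 0, so the root lies in [-1, 0]
h(-0.5) = 1.375 > 0, so the root lies in [-1, -0.5]
h(-0.75) = -0.828125 < 0, so the root lies in [-0.75, -0.5]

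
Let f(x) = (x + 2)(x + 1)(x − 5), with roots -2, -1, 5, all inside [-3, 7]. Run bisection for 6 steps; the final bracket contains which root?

f(2) = -36 < 0, so the root lies in [2, 7]
f(4.5) = -17.875 < 0, so the root lies in [4.5, 7]
f(5.75) = 39.234375 > 0, so the root lies in [4.5, 5.75]
f(5.125) = 5.4551 > 0, so the root lies in [4.5, 5.125]
f(4.8125) = -7.4246 < 0, so the root lies in [4.8125, 5.125]
f(4.96875) = -1.2998 < 0, so the root lies in [4.96875, 5.125]

5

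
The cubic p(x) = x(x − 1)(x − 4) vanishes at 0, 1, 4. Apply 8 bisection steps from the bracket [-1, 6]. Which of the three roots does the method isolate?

4

midpoint 2.5: p = -5.625 < 0 → [2.5, 6]
midpoint 4.25: p = 3.453125 > 0 → [2.5, 4.25]
midpoint 3.375: p = -5.009766 < 0 → [3.375, 4.25]
midpoint 3.8125: p = -2.0105 < 0 → [3.8125, 4.25]
midpoint 4.03125: p = 0.3819 > 0 → [3.8125, 4.03125]
midpoint 3.921875: p = -0.8953 < 0 → [3.921875, 4.03125]
midpoint 3.9765625: p = -0.2774 < 0 → [3.9765625, 4.03125]
midpoint 4.00390625: p = 0.047 > 0 → [3.9765625, 4.00390625]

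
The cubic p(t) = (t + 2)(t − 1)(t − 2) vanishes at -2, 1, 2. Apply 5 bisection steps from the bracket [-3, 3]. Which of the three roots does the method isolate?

-2

t = 0 gives p = 4, positive; keep [-3, 0]
t = -1.5 gives p = 4.375, positive; keep [-3, -1.5]
t = -2.25 gives p = -3.453125, negative; keep [-2.25, -1.5]
t = -1.875 gives p = 1.3926, positive; keep [-2.25, -1.875]
t = -2.0625 gives p = -0.7776, negative; keep [-2.0625, -1.875]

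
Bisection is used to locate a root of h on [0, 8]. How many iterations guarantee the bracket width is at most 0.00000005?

28

Width after n steps is 8/2^n. Need 2^n ≥ 8/0.00000005 = 160000000.
2^27 = 134217728 < 160000000 ≤ 2^28 = 268435456, so n = 28.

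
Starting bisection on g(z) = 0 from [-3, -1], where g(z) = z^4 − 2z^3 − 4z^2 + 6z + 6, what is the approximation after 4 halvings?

-1.625

z = -2 gives g = 10, positive; keep [-2, -1]
z = -1.5 gives g = -0.1875, negative; keep [-2, -1.5]
z = -1.75 gives g = 3.347656, positive; keep [-1.75, -1.5]
z = -1.625 gives g = 1.2424, positive; keep [-1.625, -1.5]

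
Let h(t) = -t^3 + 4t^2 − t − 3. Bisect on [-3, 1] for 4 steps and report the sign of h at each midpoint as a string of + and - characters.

midpoint -1: h = 3 > 0 → [-1, 1]
midpoint 0: h = -3 < 0 → [-1, 0]
midpoint -0.5: h = -1.375 < 0 → [-1, -0.5]
midpoint -0.75: h = 0.4219 > 0 → [-0.75, -0.5]

+--+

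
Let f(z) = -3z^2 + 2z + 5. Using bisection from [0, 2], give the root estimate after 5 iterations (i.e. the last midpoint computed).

1.6875

f(1) = 4 > 0, so the root lies in [1, 2]
f(1.5) = 1.25 > 0, so the root lies in [1.5, 2]
f(1.75) = -0.6875 < 0, so the root lies in [1.5, 1.75]
f(1.625) = 0.3281 > 0, so the root lies in [1.625, 1.75]
f(1.6875) = -0.168 < 0, so the root lies in [1.625, 1.6875]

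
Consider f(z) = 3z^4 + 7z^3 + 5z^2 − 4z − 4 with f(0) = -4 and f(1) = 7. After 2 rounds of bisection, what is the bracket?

[0.75, 1]

m = 0.5, f(m) = -3.6875 (−); new bracket [0.5, 1]
m = 0.75, f(m) = -0.285156 (−); new bracket [0.75, 1]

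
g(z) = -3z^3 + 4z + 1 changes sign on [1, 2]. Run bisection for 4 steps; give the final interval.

z = 1.5 gives g = -3.125, negative; keep [1, 1.5]
z = 1.25 gives g = 0.140625, positive; keep [1.25, 1.5]
z = 1.375 gives g = -1.298828, negative; keep [1.25, 1.375]
z = 1.3125 gives g = -0.533, negative; keep [1.25, 1.3125]

[1.25, 1.3125]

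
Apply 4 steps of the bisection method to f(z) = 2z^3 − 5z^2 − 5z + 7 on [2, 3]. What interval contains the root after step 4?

[2.9375, 3]

midpoint 2.5: f = -5.5 < 0 → [2.5, 3]
midpoint 2.75: f = -2.96875 < 0 → [2.75, 3]
midpoint 2.875: f = -1.175781 < 0 → [2.875, 3]
midpoint 2.9375: f = -0.1372 < 0 → [2.9375, 3]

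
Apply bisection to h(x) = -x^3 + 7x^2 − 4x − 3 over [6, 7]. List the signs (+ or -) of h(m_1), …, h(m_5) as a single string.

h(6.5) = -7.875 < 0, so the root lies in [6, 6.5]
h(6.25) = 1.296875 > 0, so the root lies in [6.25, 6.5]
h(6.375) = -3.099609 < 0, so the root lies in [6.25, 6.375]
h(6.3125) = -0.8547 < 0, so the root lies in [6.25, 6.3125]
h(6.28125) = 0.2326 > 0, so the root lies in [6.28125, 6.3125]

-+--+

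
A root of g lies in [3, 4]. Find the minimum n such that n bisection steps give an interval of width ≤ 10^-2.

7

Width after n steps is 1/2^n. Need 2^n ≥ 1/10^-2 = 100.
2^6 = 64 < 100 ≤ 2^7 = 128, so n = 7.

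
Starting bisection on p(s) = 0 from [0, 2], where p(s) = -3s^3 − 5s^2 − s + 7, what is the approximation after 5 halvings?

p(1) = -2 < 0, so the root lies in [0, 1]
p(0.5) = 4.875 > 0, so the root lies in [0.5, 1]
p(0.75) = 2.171875 > 0, so the root lies in [0.75, 1]
p(0.875) = 0.2871 > 0, so the root lies in [0.875, 1]
p(0.9375) = -0.804 < 0, so the root lies in [0.875, 0.9375]

0.9375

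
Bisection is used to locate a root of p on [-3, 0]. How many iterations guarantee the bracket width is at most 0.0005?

Width after n steps is 3/2^n. Need 2^n ≥ 3/0.0005 = 6000.
2^12 = 4096 < 6000 ≤ 2^13 = 8192, so n = 13.

13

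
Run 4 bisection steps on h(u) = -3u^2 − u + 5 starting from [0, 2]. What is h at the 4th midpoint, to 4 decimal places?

h(1) = 1 > 0, so the root lies in [1, 2]
h(1.5) = -3.25 < 0, so the root lies in [1, 1.5]
h(1.25) = -0.9375 < 0, so the root lies in [1, 1.25]
h(1.125) = 0.0781 > 0, so the root lies in [1.125, 1.25]

0.0781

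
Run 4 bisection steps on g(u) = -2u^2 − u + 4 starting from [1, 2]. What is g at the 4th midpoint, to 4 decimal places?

m = 1.5, g(m) = -2 (−); new bracket [1, 1.5]
m = 1.25, g(m) = -0.375 (−); new bracket [1, 1.25]
m = 1.125, g(m) = 0.34375 (+); new bracket [1.125, 1.25]
m = 1.1875, g(m) = -0.0078 (−); new bracket [1.125, 1.1875]

-0.0078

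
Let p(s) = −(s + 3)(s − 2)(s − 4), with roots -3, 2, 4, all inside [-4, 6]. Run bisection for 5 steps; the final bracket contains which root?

-3

p(1) = -12 < 0, so the root lies in [-4, 1]
p(-1.5) = -28.875 < 0, so the root lies in [-4, -1.5]
p(-2.75) = -8.015625 < 0, so the root lies in [-4, -2.75]
p(-3.375) = 14.8652 > 0, so the root lies in [-3.375, -2.75]
p(-3.0625) = 2.2346 > 0, so the root lies in [-3.0625, -2.75]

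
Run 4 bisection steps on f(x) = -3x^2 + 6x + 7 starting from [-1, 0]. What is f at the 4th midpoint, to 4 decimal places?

0.1445

m = -0.5, f(m) = 3.25 (+); new bracket [-1, -0.5]
m = -0.75, f(m) = 0.8125 (+); new bracket [-1, -0.75]
m = -0.875, f(m) = -0.546875 (−); new bracket [-0.875, -0.75]
m = -0.8125, f(m) = 0.1445 (+); new bracket [-0.875, -0.8125]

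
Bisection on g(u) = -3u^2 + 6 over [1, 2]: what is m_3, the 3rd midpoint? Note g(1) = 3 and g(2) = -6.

g(1.5) = -0.75 < 0, so the root lies in [1, 1.5]
g(1.25) = 1.3125 > 0, so the root lies in [1.25, 1.5]
g(1.375) = 0.328125 > 0, so the root lies in [1.375, 1.5]

1.375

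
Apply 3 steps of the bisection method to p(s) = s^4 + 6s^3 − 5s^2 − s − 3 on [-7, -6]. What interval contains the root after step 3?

[-6.75, -6.625]

midpoint -6.5: p = -70.4375 < 0 → [-7, -6.5]
midpoint -6.75: p = 6.597656 > 0 → [-6.75, -6.5]
midpoint -6.625: p = -34.093506 < 0 → [-6.75, -6.625]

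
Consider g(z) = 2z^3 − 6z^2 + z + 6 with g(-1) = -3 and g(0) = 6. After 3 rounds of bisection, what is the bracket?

z = -0.5 gives g = 3.75, positive; keep [-1, -0.5]
z = -0.75 gives g = 1.03125, positive; keep [-1, -0.75]
z = -0.875 gives g = -0.808594, negative; keep [-0.875, -0.75]

[-0.875, -0.75]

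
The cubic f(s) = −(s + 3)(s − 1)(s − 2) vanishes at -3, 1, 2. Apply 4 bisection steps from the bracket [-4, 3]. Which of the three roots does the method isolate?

m = -0.5, f(m) = -9.375 (−); new bracket [-4, -0.5]
m = -2.25, f(m) = -10.359375 (−); new bracket [-4, -2.25]
m = -3.125, f(m) = 2.642578 (+); new bracket [-3.125, -2.25]
m = -2.6875, f(m) = -5.4016 (−); new bracket [-3.125, -2.6875]

-3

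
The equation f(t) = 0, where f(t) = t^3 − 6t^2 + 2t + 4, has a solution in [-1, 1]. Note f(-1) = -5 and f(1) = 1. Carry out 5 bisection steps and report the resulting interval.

m = 0, f(m) = 4 (+); new bracket [-1, 0]
m = -0.5, f(m) = 1.375 (+); new bracket [-1, -0.5]
m = -0.75, f(m) = -1.296875 (−); new bracket [-0.75, -0.5]
m = -0.625, f(m) = 0.1621 (+); new bracket [-0.75, -0.625]
m = -0.6875, f(m) = -0.5359 (−); new bracket [-0.6875, -0.625]

[-0.6875, -0.625]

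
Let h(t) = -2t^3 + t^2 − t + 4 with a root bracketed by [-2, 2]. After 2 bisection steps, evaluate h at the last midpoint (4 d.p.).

m = 0, h(m) = 4 (+); new bracket [0, 2]
m = 1, h(m) = 2 (+); new bracket [1, 2]

2.0000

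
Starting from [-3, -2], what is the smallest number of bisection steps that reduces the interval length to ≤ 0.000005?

Width after n steps is 1/2^n. Need 2^n ≥ 1/0.000005 = 200000.
2^17 = 131072 < 200000 ≤ 2^18 = 262144, so n = 18.

18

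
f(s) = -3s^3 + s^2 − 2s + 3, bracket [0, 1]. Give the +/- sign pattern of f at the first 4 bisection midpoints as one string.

+++-

s = 0.5 gives f = 1.875, positive; keep [0.5, 1]
s = 0.75 gives f = 0.796875, positive; keep [0.75, 1]
s = 0.875 gives f = 0.005859, positive; keep [0.875, 1]
s = 0.9375 gives f = -0.468, negative; keep [0.875, 0.9375]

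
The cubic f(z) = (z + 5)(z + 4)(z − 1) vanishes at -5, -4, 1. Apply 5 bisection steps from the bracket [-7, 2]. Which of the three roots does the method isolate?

midpoint -2.5: f = -13.125 < 0 → [-2.5, 2]
midpoint -0.25: f = -22.265625 < 0 → [-0.25, 2]
midpoint 0.875: f = -3.580078 < 0 → [0.875, 2]
midpoint 1.4375: f = 15.3142 > 0 → [0.875, 1.4375]
midpoint 1.15625: f = 4.9599 > 0 → [0.875, 1.15625]

1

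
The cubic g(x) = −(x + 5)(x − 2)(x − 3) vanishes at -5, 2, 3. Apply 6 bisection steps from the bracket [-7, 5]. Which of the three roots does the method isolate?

m = -1, g(m) = -48 (−); new bracket [-7, -1]
m = -4, g(m) = -42 (−); new bracket [-7, -4]
m = -5.5, g(m) = 31.875 (+); new bracket [-5.5, -4]
m = -4.75, g(m) = -13.0781 (−); new bracket [-5.5, -4.75]
m = -5.125, g(m) = 7.2363 (+); new bracket [-5.125, -4.75]
m = -4.9375, g(m) = -3.4417 (−); new bracket [-5.125, -4.9375]

-5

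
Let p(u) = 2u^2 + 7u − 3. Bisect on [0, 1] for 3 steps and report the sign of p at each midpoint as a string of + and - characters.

midpoint 0.5: p = 1 > 0 → [0, 0.5]
midpoint 0.25: p = -1.125 < 0 → [0.25, 0.5]
midpoint 0.375: p = -0.09375 < 0 → [0.375, 0.5]

+--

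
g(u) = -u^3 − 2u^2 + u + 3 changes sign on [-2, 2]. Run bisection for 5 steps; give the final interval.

[1.125, 1.25]

g(0) = 3 > 0, so the root lies in [0, 2]
g(1) = 1 > 0, so the root lies in [1, 2]
g(1.5) = -3.375 < 0, so the root lies in [1, 1.5]
g(1.25) = -0.8281 < 0, so the root lies in [1, 1.25]
g(1.125) = 0.1699 > 0, so the root lies in [1.125, 1.25]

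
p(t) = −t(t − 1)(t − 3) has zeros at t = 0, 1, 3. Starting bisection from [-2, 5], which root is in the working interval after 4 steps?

3

midpoint 1.5: p = 1.125 > 0 → [1.5, 5]
midpoint 3.25: p = -1.828125 < 0 → [1.5, 3.25]
midpoint 2.375: p = 2.041016 > 0 → [2.375, 3.25]
midpoint 2.8125: p = 0.9558 > 0 → [2.8125, 3.25]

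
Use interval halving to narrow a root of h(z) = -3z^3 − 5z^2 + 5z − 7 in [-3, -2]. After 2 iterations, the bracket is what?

h(-2.5) = -3.875 < 0, so the root lies in [-3, -2.5]
h(-2.75) = 3.828125 > 0, so the root lies in [-2.75, -2.5]

[-2.75, -2.5]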